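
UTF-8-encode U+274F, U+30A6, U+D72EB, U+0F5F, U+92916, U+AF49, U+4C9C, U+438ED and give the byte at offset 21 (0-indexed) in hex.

U+274F → 3-byte form E2 9D 8F at offsets 0–2.
U+30A6 → 3-byte form E3 82 A6 at offsets 3–5.
U+D72EB → 4-byte form F3 97 8B AB at offsets 6–9.
U+0F5F → 3-byte form E0 BD 9F at offsets 10–12.
U+92916 → 4-byte form F2 92 A4 96 at offsets 13–16.
U+AF49 → 3-byte form EA BD 89 at offsets 17–19.
U+4C9C → 3-byte form E4 B2 9C at offsets 20–22.
Offset 21 falls in char 7's range; it's byte 2 of E4 B2 9C = 0xB2.

0xB2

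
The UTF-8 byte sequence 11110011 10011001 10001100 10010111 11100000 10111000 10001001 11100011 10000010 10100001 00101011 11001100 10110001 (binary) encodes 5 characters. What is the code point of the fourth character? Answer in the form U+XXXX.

Offset 0: leading byte 0xF3 = 11110011 → 4-byte char #1 = F3 99 8C 97.
Offset 4: leading byte 0xE0 = 11100000 → 3-byte char #2 = E0 B8 89.
Offset 7: leading byte 0xE3 = 11100011 → 3-byte char #3 = E3 82 A1.
Offset 10: leading byte 0x2B = 00101011 → 1-byte char #4 = 2B.
Leading byte 0x2B = 00101011 matches 0xxxxxxx → 1-byte sequence.
Byte 1: 0x2B = 00101011, payload 0101011 (7 bits).
Concatenate: 0101011 = 0x2B (7 bits → U+002B).

U+002B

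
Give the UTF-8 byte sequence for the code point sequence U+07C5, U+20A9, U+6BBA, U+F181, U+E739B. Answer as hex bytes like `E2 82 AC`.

DF 85 E2 82 A9 E6 AE BA EF 86 81 F3 A7 8E 9B

U+07C5: 2-byte form → DF 85.
U+20A9: 3-byte form → E2 82 A9.
U+6BBA: 3-byte form → E6 AE BA.
U+F181: 3-byte form → EF 86 81.
U+E739B: 4-byte form → F3 A7 8E 9B.
Concatenated (15 bytes): DF 85 E2 82 A9 E6 AE BA EF 86 81 F3 A7 8E 9B.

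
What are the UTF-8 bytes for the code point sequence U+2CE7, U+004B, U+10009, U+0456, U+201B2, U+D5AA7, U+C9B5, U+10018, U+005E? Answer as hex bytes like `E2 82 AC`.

U+2CE7: 3-byte form → E2 B3 A7.
U+004B: 1-byte form → 4B.
U+10009: 4-byte form → F0 90 80 89.
U+0456: 2-byte form → D1 96.
U+201B2: 4-byte form → F0 A0 86 B2.
U+D5AA7: 4-byte form → F3 95 AA A7.
U+C9B5: 3-byte form → EC A6 B5.
U+10018: 4-byte form → F0 90 80 98.
U+005E: 1-byte form → 5E.
Concatenated (26 bytes): E2 B3 A7 4B F0 90 80 89 D1 96 F0 A0 86 B2 F3 95 AA A7 EC A6 B5 F0 90 80 98 5E.

E2 B3 A7 4B F0 90 80 89 D1 96 F0 A0 86 B2 F3 95 AA A7 EC A6 B5 F0 90 80 98 5E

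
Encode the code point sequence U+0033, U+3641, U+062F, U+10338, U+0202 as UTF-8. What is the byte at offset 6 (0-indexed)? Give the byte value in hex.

0xF0

U+0033 → 1-byte form 33 at offsets 0–0.
U+3641 → 3-byte form E3 99 81 at offsets 1–3.
U+062F → 2-byte form D8 AF at offsets 4–5.
U+10338 → 4-byte form F0 90 8C B8 at offsets 6–9.
Offset 6 falls in char 4's range; it's byte 1 of F0 90 8C B8 = 0xF0.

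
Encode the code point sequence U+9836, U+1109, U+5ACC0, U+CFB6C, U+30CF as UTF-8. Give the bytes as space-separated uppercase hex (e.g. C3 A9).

U+9836: 3-byte form → E9 A0 B6.
U+1109: 3-byte form → E1 84 89.
U+5ACC0: 4-byte form → F1 9A B3 80.
U+CFB6C: 4-byte form → F3 8F AD AC.
U+30CF: 3-byte form → E3 83 8F.
Concatenated (17 bytes): E9 A0 B6 E1 84 89 F1 9A B3 80 F3 8F AD AC E3 83 8F.

E9 A0 B6 E1 84 89 F1 9A B3 80 F3 8F AD AC E3 83 8F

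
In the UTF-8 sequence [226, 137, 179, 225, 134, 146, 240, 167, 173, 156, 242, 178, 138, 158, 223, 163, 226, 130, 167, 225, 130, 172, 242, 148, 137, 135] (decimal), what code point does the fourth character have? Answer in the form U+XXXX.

Offset 0: leading byte 0xE2 = 11100010 → 3-byte char #1 = E2 89 B3.
Offset 3: leading byte 0xE1 = 11100001 → 3-byte char #2 = E1 86 92.
Offset 6: leading byte 0xF0 = 11110000 → 4-byte char #3 = F0 A7 AD 9C.
Offset 10: leading byte 0xF2 = 11110010 → 4-byte char #4 = F2 B2 8A 9E.
Leading byte 0xF2 = 11110010 matches 11110xxx → 4-byte sequence.
Byte 1: 0xF2 = 11110010, payload 010 (3 bits).
Byte 2: 0xB2 = 10110010 (10xxxxxx ✓), payload 110010.
Byte 3: 0x8A = 10001010 (10xxxxxx ✓), payload 001010.
Byte 4: 0x9E = 10011110 (10xxxxxx ✓), payload 011110.
Concatenate: 010110010001010011110 = 0xB229E (21 bits → U+B229E).

U+B229E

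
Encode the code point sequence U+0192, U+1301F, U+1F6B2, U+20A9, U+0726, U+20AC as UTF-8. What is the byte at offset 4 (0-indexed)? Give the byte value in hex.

0x80

U+0192 → 2-byte form C6 92 at offsets 0–1.
U+1301F → 4-byte form F0 93 80 9F at offsets 2–5.
Offset 4 falls in char 2's range; it's byte 3 of F0 93 80 9F = 0x80.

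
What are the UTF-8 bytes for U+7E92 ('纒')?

U+7E92 = 0x7E92 = 32402 decimal. In range U+0800–U+FFFF → 3-byte form: 1110xxxx 10xxxxxx 10xxxxxx.
Binary (16 bits): 0111111010010010.
Split 4+6+6: 0111 | 111010 | 010010.
Byte 1: 11100111 = 0xE7.
Byte 2: 10111010 = 0xBA.
Byte 3: 10010010 = 0x92.

E7 BA 92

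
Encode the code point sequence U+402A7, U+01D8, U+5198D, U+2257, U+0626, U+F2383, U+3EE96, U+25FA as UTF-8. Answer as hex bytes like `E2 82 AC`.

U+402A7: 4-byte form → F1 80 8A A7.
U+01D8: 2-byte form → C7 98.
U+5198D: 4-byte form → F1 91 A6 8D.
U+2257: 3-byte form → E2 89 97.
U+0626: 2-byte form → D8 A6.
U+F2383: 4-byte form → F3 B2 8E 83.
U+3EE96: 4-byte form → F0 BE BA 96.
U+25FA: 3-byte form → E2 97 BA.
Concatenated (26 bytes): F1 80 8A A7 C7 98 F1 91 A6 8D E2 89 97 D8 A6 F3 B2 8E 83 F0 BE BA 96 E2 97 BA.

F1 80 8A A7 C7 98 F1 91 A6 8D E2 89 97 D8 A6 F3 B2 8E 83 F0 BE BA 96 E2 97 BA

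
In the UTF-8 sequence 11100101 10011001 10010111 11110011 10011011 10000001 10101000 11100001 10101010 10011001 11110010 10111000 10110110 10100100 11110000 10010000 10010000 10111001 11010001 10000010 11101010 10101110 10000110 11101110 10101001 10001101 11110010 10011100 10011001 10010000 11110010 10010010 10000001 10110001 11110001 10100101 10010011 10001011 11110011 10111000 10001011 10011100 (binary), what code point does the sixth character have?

U+0442

Offset 0: leading byte 0xE5 = 11100101 → 3-byte char #1 = E5 99 97.
Offset 3: leading byte 0xF3 = 11110011 → 4-byte char #2 = F3 9B 81 A8.
Offset 7: leading byte 0xE1 = 11100001 → 3-byte char #3 = E1 AA 99.
Offset 10: leading byte 0xF2 = 11110010 → 4-byte char #4 = F2 B8 B6 A4.
Offset 14: leading byte 0xF0 = 11110000 → 4-byte char #5 = F0 90 90 B9.
Offset 18: leading byte 0xD1 = 11010001 → 2-byte char #6 = D1 82.
Leading byte 0xD1 = 11010001 matches 110xxxxx → 2-byte sequence.
Byte 1: 0xD1 = 11010001, payload 10001 (5 bits).
Byte 2: 0x82 = 10000010 (10xxxxxx ✓), payload 000010.
Concatenate: 10001000010 = 0x442 (11 bits → U+0442).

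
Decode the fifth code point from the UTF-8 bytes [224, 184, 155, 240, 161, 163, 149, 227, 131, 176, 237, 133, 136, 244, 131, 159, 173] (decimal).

Offset 0: leading byte 0xE0 = 11100000 → 3-byte char #1 = E0 B8 9B.
Offset 3: leading byte 0xF0 = 11110000 → 4-byte char #2 = F0 A1 A3 95.
Offset 7: leading byte 0xE3 = 11100011 → 3-byte char #3 = E3 83 B0.
Offset 10: leading byte 0xED = 11101101 → 3-byte char #4 = ED 85 88.
Offset 13: leading byte 0xF4 = 11110100 → 4-byte char #5 = F4 83 9F AD.
Leading byte 0xF4 = 11110100 matches 11110xxx → 4-byte sequence.
Byte 1: 0xF4 = 11110100, payload 100 (3 bits).
Byte 2: 0x83 = 10000011 (10xxxxxx ✓), payload 000011.
Byte 3: 0x9F = 10011111 (10xxxxxx ✓), payload 011111.
Byte 4: 0xAD = 10101101 (10xxxxxx ✓), payload 101101.
Concatenate: 100000011011111101101 = 0x1037ED (21 bits → U+1037ED).

U+1037ED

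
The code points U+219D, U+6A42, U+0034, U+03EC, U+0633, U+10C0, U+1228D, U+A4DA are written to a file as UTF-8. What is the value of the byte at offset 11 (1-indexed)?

1-indexed offset 11 is 0-indexed offset 10.
U+219D → 3-byte form E2 86 9D at offsets 0–2.
U+6A42 → 3-byte form E6 A9 82 at offsets 3–5.
U+0034 → 1-byte form 34 at offsets 6–6.
U+03EC → 2-byte form CF AC at offsets 7–8.
U+0633 → 2-byte form D8 B3 at offsets 9–10.
Offset 10 falls in char 5's range; it's byte 2 of D8 B3 = 0xB3.

0xB3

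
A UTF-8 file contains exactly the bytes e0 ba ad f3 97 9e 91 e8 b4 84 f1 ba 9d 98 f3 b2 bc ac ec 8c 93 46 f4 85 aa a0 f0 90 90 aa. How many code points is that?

Byte at offset 0: 0xE0 = 11100000 → 3-byte char (#1). Advance 3.
Byte at offset 3: 0xF3 = 11110011 → 4-byte char (#2). Advance 4.
Byte at offset 7: 0xE8 = 11101000 → 3-byte char (#3). Advance 3.
Byte at offset 10: 0xF1 = 11110001 → 4-byte char (#4). Advance 4.
Byte at offset 14: 0xF3 = 11110011 → 4-byte char (#5). Advance 4.
Byte at offset 18: 0xEC = 11101100 → 3-byte char (#6). Advance 3.
Byte at offset 21: 0x46 = 01000110 → 1-byte char (#7). Advance 1.
Byte at offset 22: 0xF4 = 11110100 → 4-byte char (#8). Advance 4.
Byte at offset 26: 0xF0 = 11110000 → 4-byte char (#9). Advance 4.
Reached end at offset 30 after 9 code points.

9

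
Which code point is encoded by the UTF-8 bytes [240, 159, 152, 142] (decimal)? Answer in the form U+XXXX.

Leading byte 0xF0 = 11110000 matches 11110xxx → 4-byte sequence.
Byte 1: 0xF0 = 11110000, payload 000 (3 bits).
Byte 2: 0x9F = 10011111 (10xxxxxx ✓), payload 011111.
Byte 3: 0x98 = 10011000 (10xxxxxx ✓), payload 011000.
Byte 4: 0x8E = 10001110 (10xxxxxx ✓), payload 001110.
Concatenate: 000011111011000001110 = 0x1F60E (21 bits → U+1F60E).

U+1F60E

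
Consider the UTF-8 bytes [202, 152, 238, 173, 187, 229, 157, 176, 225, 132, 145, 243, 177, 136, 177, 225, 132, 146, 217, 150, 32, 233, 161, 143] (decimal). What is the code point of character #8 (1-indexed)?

Offset 0: leading byte 0xCA = 11001010 → 2-byte char #1 = CA 98.
Offset 2: leading byte 0xEE = 11101110 → 3-byte char #2 = EE AD BB.
Offset 5: leading byte 0xE5 = 11100101 → 3-byte char #3 = E5 9D B0.
Offset 8: leading byte 0xE1 = 11100001 → 3-byte char #4 = E1 84 91.
Offset 11: leading byte 0xF3 = 11110011 → 4-byte char #5 = F3 B1 88 B1.
Offset 15: leading byte 0xE1 = 11100001 → 3-byte char #6 = E1 84 92.
Offset 18: leading byte 0xD9 = 11011001 → 2-byte char #7 = D9 96.
Offset 20: leading byte 0x20 = 00100000 → 1-byte char #8 = 20.
Leading byte 0x20 = 00100000 matches 0xxxxxxx → 1-byte sequence.
Byte 1: 0x20 = 00100000, payload 0100000 (7 bits).
Concatenate: 0100000 = 0x20 (7 bits → U+0020).

U+0020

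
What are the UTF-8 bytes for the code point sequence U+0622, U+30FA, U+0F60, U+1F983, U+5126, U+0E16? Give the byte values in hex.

D8 A2 E3 83 BA E0 BD A0 F0 9F A6 83 E5 84 A6 E0 B8 96

U+0622: 2-byte form → D8 A2.
U+30FA: 3-byte form → E3 83 BA.
U+0F60: 3-byte form → E0 BD A0.
U+1F983: 4-byte form → F0 9F A6 83.
U+5126: 3-byte form → E5 84 A6.
U+0E16: 3-byte form → E0 B8 96.
Concatenated (18 bytes): D8 A2 E3 83 BA E0 BD A0 F0 9F A6 83 E5 84 A6 E0 B8 96.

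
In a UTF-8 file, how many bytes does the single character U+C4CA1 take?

4

U+C4CA1 = 0xC4CA1. UTF-8 uses 1 byte below 0x80, 2 below 0x800, 3 below 0x10000, 4 up to 0x10FFFF. 0xC4CA1 is in U+10000–U+10FFFF → 4 bytes.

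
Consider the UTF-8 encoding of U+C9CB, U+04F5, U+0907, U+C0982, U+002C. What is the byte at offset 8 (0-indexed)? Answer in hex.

U+C9CB → 3-byte form EC A7 8B at offsets 0–2.
U+04F5 → 2-byte form D3 B5 at offsets 3–4.
U+0907 → 3-byte form E0 A4 87 at offsets 5–7.
U+C0982 → 4-byte form F3 80 A6 82 at offsets 8–11.
Offset 8 falls in char 4's range; it's byte 1 of F3 80 A6 82 = 0xF3.

0xF3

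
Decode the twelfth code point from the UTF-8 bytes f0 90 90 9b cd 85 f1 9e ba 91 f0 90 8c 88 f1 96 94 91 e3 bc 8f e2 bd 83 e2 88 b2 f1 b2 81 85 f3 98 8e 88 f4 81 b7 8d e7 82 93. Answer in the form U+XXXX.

U+7093

Offset 0: leading byte 0xF0 = 11110000 → 4-byte char #1 = F0 90 90 9B.
Offset 4: leading byte 0xCD = 11001101 → 2-byte char #2 = CD 85.
Offset 6: leading byte 0xF1 = 11110001 → 4-byte char #3 = F1 9E BA 91.
Offset 10: leading byte 0xF0 = 11110000 → 4-byte char #4 = F0 90 8C 88.
Offset 14: leading byte 0xF1 = 11110001 → 4-byte char #5 = F1 96 94 91.
Offset 18: leading byte 0xE3 = 11100011 → 3-byte char #6 = E3 BC 8F.
Offset 21: leading byte 0xE2 = 11100010 → 3-byte char #7 = E2 BD 83.
Offset 24: leading byte 0xE2 = 11100010 → 3-byte char #8 = E2 88 B2.
Offset 27: leading byte 0xF1 = 11110001 → 4-byte char #9 = F1 B2 81 85.
Offset 31: leading byte 0xF3 = 11110011 → 4-byte char #10 = F3 98 8E 88.
Offset 35: leading byte 0xF4 = 11110100 → 4-byte char #11 = F4 81 B7 8D.
Offset 39: leading byte 0xE7 = 11100111 → 3-byte char #12 = E7 82 93.
Leading byte 0xE7 = 11100111 matches 1110xxxx → 3-byte sequence.
Byte 1: 0xE7 = 11100111, payload 0111 (4 bits).
Byte 2: 0x82 = 10000010 (10xxxxxx ✓), payload 000010.
Byte 3: 0x93 = 10010011 (10xxxxxx ✓), payload 010011.
Concatenate: 0111000010010011 = 0x7093 (16 bits → U+7093).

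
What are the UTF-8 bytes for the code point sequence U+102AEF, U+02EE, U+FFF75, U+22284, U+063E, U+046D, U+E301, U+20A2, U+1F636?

F4 82 AB AF CB AE F3 BF BD B5 F0 A2 8A 84 D8 BE D1 AD EE 8C 81 E2 82 A2 F0 9F 98 B6

U+102AEF: 4-byte form → F4 82 AB AF.
U+02EE: 2-byte form → CB AE.
U+FFF75: 4-byte form → F3 BF BD B5.
U+22284: 4-byte form → F0 A2 8A 84.
U+063E: 2-byte form → D8 BE.
U+046D: 2-byte form → D1 AD.
U+E301: 3-byte form → EE 8C 81.
U+20A2: 3-byte form → E2 82 A2.
U+1F636: 4-byte form → F0 9F 98 B6.
Concatenated (28 bytes): F4 82 AB AF CB AE F3 BF BD B5 F0 A2 8A 84 D8 BE D1 AD EE 8C 81 E2 82 A2 F0 9F 98 B6.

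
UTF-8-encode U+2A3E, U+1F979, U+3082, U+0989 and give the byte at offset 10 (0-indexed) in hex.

U+2A3E → 3-byte form E2 A8 BE at offsets 0–2.
U+1F979 → 4-byte form F0 9F A5 B9 at offsets 3–6.
U+3082 → 3-byte form E3 82 82 at offsets 7–9.
U+0989 → 3-byte form E0 A6 89 at offsets 10–12.
Offset 10 falls in char 4's range; it's byte 1 of E0 A6 89 = 0xE0.

0xE0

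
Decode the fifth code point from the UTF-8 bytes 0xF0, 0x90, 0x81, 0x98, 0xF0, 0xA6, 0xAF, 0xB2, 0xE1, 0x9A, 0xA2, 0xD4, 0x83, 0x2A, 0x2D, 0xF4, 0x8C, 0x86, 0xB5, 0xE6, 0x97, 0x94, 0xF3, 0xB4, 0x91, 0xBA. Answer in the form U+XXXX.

Offset 0: leading byte 0xF0 = 11110000 → 4-byte char #1 = F0 90 81 98.
Offset 4: leading byte 0xF0 = 11110000 → 4-byte char #2 = F0 A6 AF B2.
Offset 8: leading byte 0xE1 = 11100001 → 3-byte char #3 = E1 9A A2.
Offset 11: leading byte 0xD4 = 11010100 → 2-byte char #4 = D4 83.
Offset 13: leading byte 0x2A = 00101010 → 1-byte char #5 = 2A.
Leading byte 0x2A = 00101010 matches 0xxxxxxx → 1-byte sequence.
Byte 1: 0x2A = 00101010, payload 0101010 (7 bits).
Concatenate: 0101010 = 0x2A (7 bits → U+002A).

U+002A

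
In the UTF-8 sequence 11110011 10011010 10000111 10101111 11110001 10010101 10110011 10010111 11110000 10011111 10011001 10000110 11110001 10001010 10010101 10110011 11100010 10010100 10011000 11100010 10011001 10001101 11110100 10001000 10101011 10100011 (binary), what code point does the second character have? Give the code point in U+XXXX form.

U+55CD7

Offset 0: leading byte 0xF3 = 11110011 → 4-byte char #1 = F3 9A 87 AF.
Offset 4: leading byte 0xF1 = 11110001 → 4-byte char #2 = F1 95 B3 97.
Leading byte 0xF1 = 11110001 matches 11110xxx → 4-byte sequence.
Byte 1: 0xF1 = 11110001, payload 001 (3 bits).
Byte 2: 0x95 = 10010101 (10xxxxxx ✓), payload 010101.
Byte 3: 0xB3 = 10110011 (10xxxxxx ✓), payload 110011.
Byte 4: 0x97 = 10010111 (10xxxxxx ✓), payload 010111.
Concatenate: 001010101110011010111 = 0x55CD7 (21 bits → U+55CD7).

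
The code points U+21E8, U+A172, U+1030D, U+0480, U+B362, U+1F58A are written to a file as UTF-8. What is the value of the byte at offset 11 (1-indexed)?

1-indexed offset 11 is 0-indexed offset 10.
U+21E8 → 3-byte form E2 87 A8 at offsets 0–2.
U+A172 → 3-byte form EA 85 B2 at offsets 3–5.
U+1030D → 4-byte form F0 90 8C 8D at offsets 6–9.
U+0480 → 2-byte form D2 80 at offsets 10–11.
Offset 10 falls in char 4's range; it's byte 1 of D2 80 = 0xD2.

0xD2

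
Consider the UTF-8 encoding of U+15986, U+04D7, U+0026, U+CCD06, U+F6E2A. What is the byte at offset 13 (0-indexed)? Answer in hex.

U+15986 → 4-byte form F0 95 A6 86 at offsets 0–3.
U+04D7 → 2-byte form D3 97 at offsets 4–5.
U+0026 → 1-byte form 26 at offsets 6–6.
U+CCD06 → 4-byte form F3 8C B4 86 at offsets 7–10.
U+F6E2A → 4-byte form F3 B6 B8 AA at offsets 11–14.
Offset 13 falls in char 5's range; it's byte 3 of F3 B6 B8 AA = 0xB8.

0xB8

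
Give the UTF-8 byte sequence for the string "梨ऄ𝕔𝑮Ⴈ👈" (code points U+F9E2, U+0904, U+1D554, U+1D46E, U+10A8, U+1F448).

U+F9E2: 3-byte form → EF A7 A2.
U+0904: 3-byte form → E0 A4 84.
U+1D554: 4-byte form → F0 9D 95 94.
U+1D46E: 4-byte form → F0 9D 91 AE.
U+10A8: 3-byte form → E1 82 A8.
U+1F448: 4-byte form → F0 9F 91 88.
Concatenated (21 bytes): EF A7 A2 E0 A4 84 F0 9D 95 94 F0 9D 91 AE E1 82 A8 F0 9F 91 88.

EF A7 A2 E0 A4 84 F0 9D 95 94 F0 9D 91 AE E1 82 A8 F0 9F 91 88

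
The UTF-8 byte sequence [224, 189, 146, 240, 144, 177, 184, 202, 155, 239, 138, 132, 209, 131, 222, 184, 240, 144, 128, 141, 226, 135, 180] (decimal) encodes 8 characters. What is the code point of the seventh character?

U+1000D

Offset 0: leading byte 0xE0 = 11100000 → 3-byte char #1 = E0 BD 92.
Offset 3: leading byte 0xF0 = 11110000 → 4-byte char #2 = F0 90 B1 B8.
Offset 7: leading byte 0xCA = 11001010 → 2-byte char #3 = CA 9B.
Offset 9: leading byte 0xEF = 11101111 → 3-byte char #4 = EF 8A 84.
Offset 12: leading byte 0xD1 = 11010001 → 2-byte char #5 = D1 83.
Offset 14: leading byte 0xDE = 11011110 → 2-byte char #6 = DE B8.
Offset 16: leading byte 0xF0 = 11110000 → 4-byte char #7 = F0 90 80 8D.
Leading byte 0xF0 = 11110000 matches 11110xxx → 4-byte sequence.
Byte 1: 0xF0 = 11110000, payload 000 (3 bits).
Byte 2: 0x90 = 10010000 (10xxxxxx ✓), payload 010000.
Byte 3: 0x80 = 10000000 (10xxxxxx ✓), payload 000000.
Byte 4: 0x8D = 10001101 (10xxxxxx ✓), payload 001101.
Concatenate: 000010000000000001101 = 0x1000D (21 bits → U+1000D).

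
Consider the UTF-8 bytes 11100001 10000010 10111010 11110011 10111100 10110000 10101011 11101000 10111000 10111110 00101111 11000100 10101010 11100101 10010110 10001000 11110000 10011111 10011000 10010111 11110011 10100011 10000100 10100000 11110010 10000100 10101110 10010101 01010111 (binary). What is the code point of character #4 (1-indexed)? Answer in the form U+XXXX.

U+002F

Offset 0: leading byte 0xE1 = 11100001 → 3-byte char #1 = E1 82 BA.
Offset 3: leading byte 0xF3 = 11110011 → 4-byte char #2 = F3 BC B0 AB.
Offset 7: leading byte 0xE8 = 11101000 → 3-byte char #3 = E8 B8 BE.
Offset 10: leading byte 0x2F = 00101111 → 1-byte char #4 = 2F.
Leading byte 0x2F = 00101111 matches 0xxxxxxx → 1-byte sequence.
Byte 1: 0x2F = 00101111, payload 0101111 (7 bits).
Concatenate: 0101111 = 0x2F (7 bits → U+002F).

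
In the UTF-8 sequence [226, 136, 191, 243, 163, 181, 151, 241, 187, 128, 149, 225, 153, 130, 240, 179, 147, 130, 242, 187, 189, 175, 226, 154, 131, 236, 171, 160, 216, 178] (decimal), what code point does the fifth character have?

Offset 0: leading byte 0xE2 = 11100010 → 3-byte char #1 = E2 88 BF.
Offset 3: leading byte 0xF3 = 11110011 → 4-byte char #2 = F3 A3 B5 97.
Offset 7: leading byte 0xF1 = 11110001 → 4-byte char #3 = F1 BB 80 95.
Offset 11: leading byte 0xE1 = 11100001 → 3-byte char #4 = E1 99 82.
Offset 14: leading byte 0xF0 = 11110000 → 4-byte char #5 = F0 B3 93 82.
Leading byte 0xF0 = 11110000 matches 11110xxx → 4-byte sequence.
Byte 1: 0xF0 = 11110000, payload 000 (3 bits).
Byte 2: 0xB3 = 10110011 (10xxxxxx ✓), payload 110011.
Byte 3: 0x93 = 10010011 (10xxxxxx ✓), payload 010011.
Byte 4: 0x82 = 10000010 (10xxxxxx ✓), payload 000010.
Concatenate: 000110011010011000010 = 0x334C2 (21 bits → U+334C2).

U+334C2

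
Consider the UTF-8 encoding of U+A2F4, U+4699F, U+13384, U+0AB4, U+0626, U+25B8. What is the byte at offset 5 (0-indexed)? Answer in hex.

U+A2F4 → 3-byte form EA 8B B4 at offsets 0–2.
U+4699F → 4-byte form F1 86 A6 9F at offsets 3–6.
Offset 5 falls in char 2's range; it's byte 3 of F1 86 A6 9F = 0xA6.

0xA6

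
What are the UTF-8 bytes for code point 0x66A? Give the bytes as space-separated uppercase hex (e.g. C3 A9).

D9 AA

U+066A = 0x66A = 1642 decimal. In range U+0080–U+07FF → 2-byte form: 110xxxxx 10xxxxxx.
Binary (11 bits): 11001101010.
Split 5+6: 11001 | 101010.
Byte 1: 11011001 = 0xD9.
Byte 2: 10101010 = 0xAA.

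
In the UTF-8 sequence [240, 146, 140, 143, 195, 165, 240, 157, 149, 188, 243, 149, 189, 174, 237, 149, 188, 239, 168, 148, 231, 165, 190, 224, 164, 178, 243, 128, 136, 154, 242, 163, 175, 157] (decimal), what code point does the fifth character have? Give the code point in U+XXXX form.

U+D57C

Offset 0: leading byte 0xF0 = 11110000 → 4-byte char #1 = F0 92 8C 8F.
Offset 4: leading byte 0xC3 = 11000011 → 2-byte char #2 = C3 A5.
Offset 6: leading byte 0xF0 = 11110000 → 4-byte char #3 = F0 9D 95 BC.
Offset 10: leading byte 0xF3 = 11110011 → 4-byte char #4 = F3 95 BD AE.
Offset 14: leading byte 0xED = 11101101 → 3-byte char #5 = ED 95 BC.
Leading byte 0xED = 11101101 matches 1110xxxx → 3-byte sequence.
Byte 1: 0xED = 11101101, payload 1101 (4 bits).
Byte 2: 0x95 = 10010101 (10xxxxxx ✓), payload 010101.
Byte 3: 0xBC = 10111100 (10xxxxxx ✓), payload 111100.
Concatenate: 1101010101111100 = 0xD57C (16 bits → U+D57C).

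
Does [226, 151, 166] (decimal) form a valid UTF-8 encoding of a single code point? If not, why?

valid

Leading byte 0xE2 = 11100010 → 3-byte form.
Continuation bytes 0x97=10010111, 0xA6=10100110 all match 10xxxxxx.
Decoded value 0x25E6 is ≥ 0x800 (shortest form) and not a surrogate.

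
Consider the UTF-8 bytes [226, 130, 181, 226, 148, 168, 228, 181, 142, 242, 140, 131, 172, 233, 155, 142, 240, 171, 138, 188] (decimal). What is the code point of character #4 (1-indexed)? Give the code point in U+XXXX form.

Offset 0: leading byte 0xE2 = 11100010 → 3-byte char #1 = E2 82 B5.
Offset 3: leading byte 0xE2 = 11100010 → 3-byte char #2 = E2 94 A8.
Offset 6: leading byte 0xE4 = 11100100 → 3-byte char #3 = E4 B5 8E.
Offset 9: leading byte 0xF2 = 11110010 → 4-byte char #4 = F2 8C 83 AC.
Leading byte 0xF2 = 11110010 matches 11110xxx → 4-byte sequence.
Byte 1: 0xF2 = 11110010, payload 010 (3 bits).
Byte 2: 0x8C = 10001100 (10xxxxxx ✓), payload 001100.
Byte 3: 0x83 = 10000011 (10xxxxxx ✓), payload 000011.
Byte 4: 0xAC = 10101100 (10xxxxxx ✓), payload 101100.
Concatenate: 010001100000011101100 = 0x8C0EC (21 bits → U+8C0EC).

U+8C0EC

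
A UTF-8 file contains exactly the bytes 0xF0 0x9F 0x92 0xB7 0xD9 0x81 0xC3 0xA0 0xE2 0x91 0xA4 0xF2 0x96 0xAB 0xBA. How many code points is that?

Byte at offset 0: 0xF0 = 11110000 → 4-byte char (#1). Advance 4.
Byte at offset 4: 0xD9 = 11011001 → 2-byte char (#2). Advance 2.
Byte at offset 6: 0xC3 = 11000011 → 2-byte char (#3). Advance 2.
Byte at offset 8: 0xE2 = 11100010 → 3-byte char (#4). Advance 3.
Byte at offset 11: 0xF2 = 11110010 → 4-byte char (#5). Advance 4.
Reached end at offset 15 after 5 code points.

5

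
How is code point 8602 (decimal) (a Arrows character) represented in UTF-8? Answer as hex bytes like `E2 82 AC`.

E2 86 9A

U+219A = 0x219A = 8602 decimal. In range U+0800–U+FFFF → 3-byte form: 1110xxxx 10xxxxxx 10xxxxxx.
Binary (16 bits): 0010000110011010.
Split 4+6+6: 0010 | 000110 | 011010.
Byte 1: 11100010 = 0xE2.
Byte 2: 10000110 = 0x86.
Byte 3: 10011010 = 0x9A.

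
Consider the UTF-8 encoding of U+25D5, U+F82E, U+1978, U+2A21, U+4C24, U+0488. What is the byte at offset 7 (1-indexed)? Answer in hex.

1-indexed offset 7 is 0-indexed offset 6.
U+25D5 → 3-byte form E2 97 95 at offsets 0–2.
U+F82E → 3-byte form EF A0 AE at offsets 3–5.
U+1978 → 3-byte form E1 A5 B8 at offsets 6–8.
Offset 6 falls in char 3's range; it's byte 1 of E1 A5 B8 = 0xE1.

0xE1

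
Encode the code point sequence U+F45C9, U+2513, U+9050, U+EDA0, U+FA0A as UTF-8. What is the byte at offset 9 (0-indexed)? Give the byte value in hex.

0x90

U+F45C9 → 4-byte form F3 B4 97 89 at offsets 0–3.
U+2513 → 3-byte form E2 94 93 at offsets 4–6.
U+9050 → 3-byte form E9 81 90 at offsets 7–9.
Offset 9 falls in char 3's range; it's byte 3 of E9 81 90 = 0x90.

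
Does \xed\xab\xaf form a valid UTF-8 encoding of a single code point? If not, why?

invalid (encodes a surrogate (U+D800–U+DFFF))

Structurally a 3-byte sequence; payload = 0xDAEF.
But 0xDAEF is in U+D800–U+DFFF, the surrogate range. Surrogates are not Unicode scalar values and are forbidden in UTF-8.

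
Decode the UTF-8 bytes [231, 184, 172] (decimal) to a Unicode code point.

U+7E2C

Leading byte 0xE7 = 11100111 matches 1110xxxx → 3-byte sequence.
Byte 1: 0xE7 = 11100111, payload 0111 (4 bits).
Byte 2: 0xB8 = 10111000 (10xxxxxx ✓), payload 111000.
Byte 3: 0xAC = 10101100 (10xxxxxx ✓), payload 101100.
Concatenate: 0111111000101100 = 0x7E2C (16 bits → U+7E2C).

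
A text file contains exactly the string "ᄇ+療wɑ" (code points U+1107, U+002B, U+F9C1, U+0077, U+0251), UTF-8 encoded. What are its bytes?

U+1107: 3-byte form → E1 84 87.
U+002B: 1-byte form → 2B.
U+F9C1: 3-byte form → EF A7 81.
U+0077: 1-byte form → 77.
U+0251: 2-byte form → C9 91.
Concatenated (10 bytes): E1 84 87 2B EF A7 81 77 C9 91.

E1 84 87 2B EF A7 81 77 C9 91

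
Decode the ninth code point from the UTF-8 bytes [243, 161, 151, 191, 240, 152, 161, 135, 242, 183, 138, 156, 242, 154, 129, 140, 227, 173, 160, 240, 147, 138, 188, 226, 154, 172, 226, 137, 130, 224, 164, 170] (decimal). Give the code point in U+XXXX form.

Offset 0: leading byte 0xF3 = 11110011 → 4-byte char #1 = F3 A1 97 BF.
Offset 4: leading byte 0xF0 = 11110000 → 4-byte char #2 = F0 98 A1 87.
Offset 8: leading byte 0xF2 = 11110010 → 4-byte char #3 = F2 B7 8A 9C.
Offset 12: leading byte 0xF2 = 11110010 → 4-byte char #4 = F2 9A 81 8C.
Offset 16: leading byte 0xE3 = 11100011 → 3-byte char #5 = E3 AD A0.
Offset 19: leading byte 0xF0 = 11110000 → 4-byte char #6 = F0 93 8A BC.
Offset 23: leading byte 0xE2 = 11100010 → 3-byte char #7 = E2 9A AC.
Offset 26: leading byte 0xE2 = 11100010 → 3-byte char #8 = E2 89 82.
Offset 29: leading byte 0xE0 = 11100000 → 3-byte char #9 = E0 A4 AA.
Leading byte 0xE0 = 11100000 matches 1110xxxx → 3-byte sequence.
Byte 1: 0xE0 = 11100000, payload 0000 (4 bits).
Byte 2: 0xA4 = 10100100 (10xxxxxx ✓), payload 100100.
Byte 3: 0xAA = 10101010 (10xxxxxx ✓), payload 101010.
Concatenate: 0000100100101010 = 0x92A (16 bits → U+092A).

U+092A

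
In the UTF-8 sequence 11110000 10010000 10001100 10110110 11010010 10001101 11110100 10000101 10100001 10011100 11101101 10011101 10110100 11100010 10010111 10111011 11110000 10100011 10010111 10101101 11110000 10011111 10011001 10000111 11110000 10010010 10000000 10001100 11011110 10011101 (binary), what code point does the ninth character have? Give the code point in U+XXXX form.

U+079D

Offset 0: leading byte 0xF0 = 11110000 → 4-byte char #1 = F0 90 8C B6.
Offset 4: leading byte 0xD2 = 11010010 → 2-byte char #2 = D2 8D.
Offset 6: leading byte 0xF4 = 11110100 → 4-byte char #3 = F4 85 A1 9C.
Offset 10: leading byte 0xED = 11101101 → 3-byte char #4 = ED 9D B4.
Offset 13: leading byte 0xE2 = 11100010 → 3-byte char #5 = E2 97 BB.
Offset 16: leading byte 0xF0 = 11110000 → 4-byte char #6 = F0 A3 97 AD.
Offset 20: leading byte 0xF0 = 11110000 → 4-byte char #7 = F0 9F 99 87.
Offset 24: leading byte 0xF0 = 11110000 → 4-byte char #8 = F0 92 80 8C.
Offset 28: leading byte 0xDE = 11011110 → 2-byte char #9 = DE 9D.
Leading byte 0xDE = 11011110 matches 110xxxxx → 2-byte sequence.
Byte 1: 0xDE = 11011110, payload 11110 (5 bits).
Byte 2: 0x9D = 10011101 (10xxxxxx ✓), payload 011101.
Concatenate: 11110011101 = 0x79D (11 bits → U+079D).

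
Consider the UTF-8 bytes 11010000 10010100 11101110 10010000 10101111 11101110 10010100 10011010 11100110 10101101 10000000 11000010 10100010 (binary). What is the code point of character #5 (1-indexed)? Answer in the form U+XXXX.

U+00A2

Offset 0: leading byte 0xD0 = 11010000 → 2-byte char #1 = D0 94.
Offset 2: leading byte 0xEE = 11101110 → 3-byte char #2 = EE 90 AF.
Offset 5: leading byte 0xEE = 11101110 → 3-byte char #3 = EE 94 9A.
Offset 8: leading byte 0xE6 = 11100110 → 3-byte char #4 = E6 AD 80.
Offset 11: leading byte 0xC2 = 11000010 → 2-byte char #5 = C2 A2.
Leading byte 0xC2 = 11000010 matches 110xxxxx → 2-byte sequence.
Byte 1: 0xC2 = 11000010, payload 00010 (5 bits).
Byte 2: 0xA2 = 10100010 (10xxxxxx ✓), payload 100010.
Concatenate: 00010100010 = 0xA2 (11 bits → U+00A2).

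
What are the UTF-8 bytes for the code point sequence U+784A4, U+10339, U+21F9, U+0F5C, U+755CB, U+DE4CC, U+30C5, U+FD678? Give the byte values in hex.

U+784A4: 4-byte form → F1 B8 92 A4.
U+10339: 4-byte form → F0 90 8C B9.
U+21F9: 3-byte form → E2 87 B9.
U+0F5C: 3-byte form → E0 BD 9C.
U+755CB: 4-byte form → F1 B5 97 8B.
U+DE4CC: 4-byte form → F3 9E 93 8C.
U+30C5: 3-byte form → E3 83 85.
U+FD678: 4-byte form → F3 BD 99 B8.
Concatenated (29 bytes): F1 B8 92 A4 F0 90 8C B9 E2 87 B9 E0 BD 9C F1 B5 97 8B F3 9E 93 8C E3 83 85 F3 BD 99 B8.

F1 B8 92 A4 F0 90 8C B9 E2 87 B9 E0 BD 9C F1 B5 97 8B F3 9E 93 8C E3 83 85 F3 BD 99 B8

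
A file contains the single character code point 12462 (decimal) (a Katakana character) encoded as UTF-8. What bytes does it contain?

E3 82 AE

U+30AE = 0x30AE = 12462 decimal. In range U+0800–U+FFFF → 3-byte form: 1110xxxx 10xxxxxx 10xxxxxx.
Binary (16 bits): 0011000010101110.
Split 4+6+6: 0011 | 000010 | 101110.
Byte 1: 11100011 = 0xE3.
Byte 2: 10000010 = 0x82.
Byte 3: 10101110 = 0xAE.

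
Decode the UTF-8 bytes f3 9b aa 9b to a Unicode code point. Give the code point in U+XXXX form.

U+DBA9B

Leading byte 0xF3 = 11110011 matches 11110xxx → 4-byte sequence.
Byte 1: 0xF3 = 11110011, payload 011 (3 bits).
Byte 2: 0x9B = 10011011 (10xxxxxx ✓), payload 011011.
Byte 3: 0xAA = 10101010 (10xxxxxx ✓), payload 101010.
Byte 4: 0x9B = 10011011 (10xxxxxx ✓), payload 011011.
Concatenate: 011011011101010011011 = 0xDBA9B (21 bits → U+DBA9B).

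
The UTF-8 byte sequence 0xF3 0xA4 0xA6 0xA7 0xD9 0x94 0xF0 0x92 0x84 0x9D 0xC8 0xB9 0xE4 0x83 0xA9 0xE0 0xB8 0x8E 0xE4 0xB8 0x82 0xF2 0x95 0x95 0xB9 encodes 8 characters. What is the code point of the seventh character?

Offset 0: leading byte 0xF3 = 11110011 → 4-byte char #1 = F3 A4 A6 A7.
Offset 4: leading byte 0xD9 = 11011001 → 2-byte char #2 = D9 94.
Offset 6: leading byte 0xF0 = 11110000 → 4-byte char #3 = F0 92 84 9D.
Offset 10: leading byte 0xC8 = 11001000 → 2-byte char #4 = C8 B9.
Offset 12: leading byte 0xE4 = 11100100 → 3-byte char #5 = E4 83 A9.
Offset 15: leading byte 0xE0 = 11100000 → 3-byte char #6 = E0 B8 8E.
Offset 18: leading byte 0xE4 = 11100100 → 3-byte char #7 = E4 B8 82.
Leading byte 0xE4 = 11100100 matches 1110xxxx → 3-byte sequence.
Byte 1: 0xE4 = 11100100, payload 0100 (4 bits).
Byte 2: 0xB8 = 10111000 (10xxxxxx ✓), payload 111000.
Byte 3: 0x82 = 10000010 (10xxxxxx ✓), payload 000010.
Concatenate: 0100111000000010 = 0x4E02 (16 bits → U+4E02).

U+4E02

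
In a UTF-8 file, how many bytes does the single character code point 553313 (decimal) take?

U+87161 = 0x87161. UTF-8 uses 1 byte below 0x80, 2 below 0x800, 3 below 0x10000, 4 up to 0x10FFFF. 0x87161 is in U+10000–U+10FFFF → 4 bytes.

4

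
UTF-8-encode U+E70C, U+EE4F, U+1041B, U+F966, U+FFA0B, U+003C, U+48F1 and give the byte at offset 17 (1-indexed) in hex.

0x8B

1-indexed offset 17 is 0-indexed offset 16.
U+E70C → 3-byte form EE 9C 8C at offsets 0–2.
U+EE4F → 3-byte form EE B9 8F at offsets 3–5.
U+1041B → 4-byte form F0 90 90 9B at offsets 6–9.
U+F966 → 3-byte form EF A5 A6 at offsets 10–12.
U+FFA0B → 4-byte form F3 BF A8 8B at offsets 13–16.
Offset 16 falls in char 5's range; it's byte 4 of F3 BF A8 8B = 0x8B.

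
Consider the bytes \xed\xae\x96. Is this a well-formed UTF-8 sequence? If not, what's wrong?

invalid (encodes a surrogate (U+D800–U+DFFF))

Structurally a 3-byte sequence; payload = 0xDB96.
But 0xDB96 is in U+D800–U+DFFF, the surrogate range. Surrogates are not Unicode scalar values and are forbidden in UTF-8.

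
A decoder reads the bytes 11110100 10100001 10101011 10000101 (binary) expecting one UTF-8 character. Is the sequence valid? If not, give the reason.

Leading byte 0xF4 = 11110100 → 4-byte form.
Payload = 0x121AC5, which exceeds U+10FFFF, the maximum Unicode code point. (Leading bytes F5–FF, or F4 followed by ≥ 0x90, are invalid.)

invalid (encodes a value above U+10FFFF)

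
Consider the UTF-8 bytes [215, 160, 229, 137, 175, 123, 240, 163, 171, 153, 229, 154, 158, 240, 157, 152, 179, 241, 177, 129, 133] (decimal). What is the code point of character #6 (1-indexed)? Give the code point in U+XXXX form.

Offset 0: leading byte 0xD7 = 11010111 → 2-byte char #1 = D7 A0.
Offset 2: leading byte 0xE5 = 11100101 → 3-byte char #2 = E5 89 AF.
Offset 5: leading byte 0x7B = 01111011 → 1-byte char #3 = 7B.
Offset 6: leading byte 0xF0 = 11110000 → 4-byte char #4 = F0 A3 AB 99.
Offset 10: leading byte 0xE5 = 11100101 → 3-byte char #5 = E5 9A 9E.
Offset 13: leading byte 0xF0 = 11110000 → 4-byte char #6 = F0 9D 98 B3.
Leading byte 0xF0 = 11110000 matches 11110xxx → 4-byte sequence.
Byte 1: 0xF0 = 11110000, payload 000 (3 bits).
Byte 2: 0x9D = 10011101 (10xxxxxx ✓), payload 011101.
Byte 3: 0x98 = 10011000 (10xxxxxx ✓), payload 011000.
Byte 4: 0xB3 = 10110011 (10xxxxxx ✓), payload 110011.
Concatenate: 000011101011000110011 = 0x1D633 (21 bits → U+1D633).

U+1D633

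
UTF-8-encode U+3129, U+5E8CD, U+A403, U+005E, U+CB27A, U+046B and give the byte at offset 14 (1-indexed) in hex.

0x89

1-indexed offset 14 is 0-indexed offset 13.
U+3129 → 3-byte form E3 84 A9 at offsets 0–2.
U+5E8CD → 4-byte form F1 9E A3 8D at offsets 3–6.
U+A403 → 3-byte form EA 90 83 at offsets 7–9.
U+005E → 1-byte form 5E at offsets 10–10.
U+CB27A → 4-byte form F3 8B 89 BA at offsets 11–14.
Offset 13 falls in char 5's range; it's byte 3 of F3 8B 89 BA = 0x89.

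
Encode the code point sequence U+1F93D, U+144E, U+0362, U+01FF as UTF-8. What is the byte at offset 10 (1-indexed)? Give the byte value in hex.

1-indexed offset 10 is 0-indexed offset 9.
U+1F93D → 4-byte form F0 9F A4 BD at offsets 0–3.
U+144E → 3-byte form E1 91 8E at offsets 4–6.
U+0362 → 2-byte form CD A2 at offsets 7–8.
U+01FF → 2-byte form C7 BF at offsets 9–10.
Offset 9 falls in char 4's range; it's byte 1 of C7 BF = 0xC7.

0xC7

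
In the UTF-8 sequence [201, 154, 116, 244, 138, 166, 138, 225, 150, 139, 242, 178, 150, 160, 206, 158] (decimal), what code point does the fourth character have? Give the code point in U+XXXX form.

U+158B

Offset 0: leading byte 0xC9 = 11001001 → 2-byte char #1 = C9 9A.
Offset 2: leading byte 0x74 = 01110100 → 1-byte char #2 = 74.
Offset 3: leading byte 0xF4 = 11110100 → 4-byte char #3 = F4 8A A6 8A.
Offset 7: leading byte 0xE1 = 11100001 → 3-byte char #4 = E1 96 8B.
Leading byte 0xE1 = 11100001 matches 1110xxxx → 3-byte sequence.
Byte 1: 0xE1 = 11100001, payload 0001 (4 bits).
Byte 2: 0x96 = 10010110 (10xxxxxx ✓), payload 010110.
Byte 3: 0x8B = 10001011 (10xxxxxx ✓), payload 001011.
Concatenate: 0001010110001011 = 0x158B (16 bits → U+158B).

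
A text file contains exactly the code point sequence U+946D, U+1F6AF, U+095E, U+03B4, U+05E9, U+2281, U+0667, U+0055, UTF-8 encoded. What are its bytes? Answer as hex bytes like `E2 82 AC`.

E9 91 AD F0 9F 9A AF E0 A5 9E CE B4 D7 A9 E2 8A 81 D9 A7 55

U+946D: 3-byte form → E9 91 AD.
U+1F6AF: 4-byte form → F0 9F 9A AF.
U+095E: 3-byte form → E0 A5 9E.
U+03B4: 2-byte form → CE B4.
U+05E9: 2-byte form → D7 A9.
U+2281: 3-byte form → E2 8A 81.
U+0667: 2-byte form → D9 A7.
U+0055: 1-byte form → 55.
Concatenated (20 bytes): E9 91 AD F0 9F 9A AF E0 A5 9E CE B4 D7 A9 E2 8A 81 D9 A7 55.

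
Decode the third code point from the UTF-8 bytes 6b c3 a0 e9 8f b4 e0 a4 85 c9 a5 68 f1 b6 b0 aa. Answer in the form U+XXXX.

Offset 0: leading byte 0x6B = 01101011 → 1-byte char #1 = 6B.
Offset 1: leading byte 0xC3 = 11000011 → 2-byte char #2 = C3 A0.
Offset 3: leading byte 0xE9 = 11101001 → 3-byte char #3 = E9 8F B4.
Leading byte 0xE9 = 11101001 matches 1110xxxx → 3-byte sequence.
Byte 1: 0xE9 = 11101001, payload 1001 (4 bits).
Byte 2: 0x8F = 10001111 (10xxxxxx ✓), payload 001111.
Byte 3: 0xB4 = 10110100 (10xxxxxx ✓), payload 110100.
Concatenate: 1001001111110100 = 0x93F4 (16 bits → U+93F4).

U+93F4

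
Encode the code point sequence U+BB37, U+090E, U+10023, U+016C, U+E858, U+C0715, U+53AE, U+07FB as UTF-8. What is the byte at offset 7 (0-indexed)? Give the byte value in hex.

0x90

U+BB37 → 3-byte form EB AC B7 at offsets 0–2.
U+090E → 3-byte form E0 A4 8E at offsets 3–5.
U+10023 → 4-byte form F0 90 80 A3 at offsets 6–9.
Offset 7 falls in char 3's range; it's byte 2 of F0 90 80 A3 = 0x90.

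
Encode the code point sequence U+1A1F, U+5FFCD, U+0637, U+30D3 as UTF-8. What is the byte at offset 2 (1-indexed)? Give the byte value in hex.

0xA8

1-indexed offset 2 is 0-indexed offset 1.
U+1A1F → 3-byte form E1 A8 9F at offsets 0–2.
Offset 1 falls in char 1's range; it's byte 2 of E1 A8 9F = 0xA8.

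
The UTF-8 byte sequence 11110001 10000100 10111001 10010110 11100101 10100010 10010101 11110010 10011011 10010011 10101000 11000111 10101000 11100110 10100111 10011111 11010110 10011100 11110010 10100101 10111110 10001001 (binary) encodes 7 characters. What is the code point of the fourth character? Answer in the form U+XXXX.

Offset 0: leading byte 0xF1 = 11110001 → 4-byte char #1 = F1 84 B9 96.
Offset 4: leading byte 0xE5 = 11100101 → 3-byte char #2 = E5 A2 95.
Offset 7: leading byte 0xF2 = 11110010 → 4-byte char #3 = F2 9B 93 A8.
Offset 11: leading byte 0xC7 = 11000111 → 2-byte char #4 = C7 A8.
Leading byte 0xC7 = 11000111 matches 110xxxxx → 2-byte sequence.
Byte 1: 0xC7 = 11000111, payload 00111 (5 bits).
Byte 2: 0xA8 = 10101000 (10xxxxxx ✓), payload 101000.
Concatenate: 00111101000 = 0x1E8 (11 bits → U+01E8).

U+01E8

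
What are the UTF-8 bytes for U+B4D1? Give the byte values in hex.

U+B4D1 = 0xB4D1 = 46289 decimal. In range U+0800–U+FFFF → 3-byte form: 1110xxxx 10xxxxxx 10xxxxxx.
Binary (16 bits): 1011010011010001.
Split 4+6+6: 1011 | 010011 | 010001.
Byte 1: 11101011 = 0xEB.
Byte 2: 10010011 = 0x93.
Byte 3: 10010001 = 0x91.

EB 93 91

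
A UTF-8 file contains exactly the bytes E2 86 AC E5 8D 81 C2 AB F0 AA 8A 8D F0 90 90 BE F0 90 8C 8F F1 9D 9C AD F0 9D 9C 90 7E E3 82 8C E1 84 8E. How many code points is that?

11

Byte at offset 0: 0xE2 = 11100010 → 3-byte char (#1). Advance 3.
Byte at offset 3: 0xE5 = 11100101 → 3-byte char (#2). Advance 3.
Byte at offset 6: 0xC2 = 11000010 → 2-byte char (#3). Advance 2.
Byte at offset 8: 0xF0 = 11110000 → 4-byte char (#4). Advance 4.
Byte at offset 12: 0xF0 = 11110000 → 4-byte char (#5). Advance 4.
Byte at offset 16: 0xF0 = 11110000 → 4-byte char (#6). Advance 4.
Byte at offset 20: 0xF1 = 11110001 → 4-byte char (#7). Advance 4.
Byte at offset 24: 0xF0 = 11110000 → 4-byte char (#8). Advance 4.
Byte at offset 28: 0x7E = 01111110 → 1-byte char (#9). Advance 1.
Byte at offset 29: 0xE3 = 11100011 → 3-byte char (#10). Advance 3.
Byte at offset 32: 0xE1 = 11100001 → 3-byte char (#11). Advance 3.
Reached end at offset 35 after 11 code points.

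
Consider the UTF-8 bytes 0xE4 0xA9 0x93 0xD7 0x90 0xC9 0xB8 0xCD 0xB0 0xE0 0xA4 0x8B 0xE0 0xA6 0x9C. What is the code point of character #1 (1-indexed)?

U+4A53

Offset 0: leading byte 0xE4 = 11100100 → 3-byte char #1 = E4 A9 93.
Leading byte 0xE4 = 11100100 matches 1110xxxx → 3-byte sequence.
Byte 1: 0xE4 = 11100100, payload 0100 (4 bits).
Byte 2: 0xA9 = 10101001 (10xxxxxx ✓), payload 101001.
Byte 3: 0x93 = 10010011 (10xxxxxx ✓), payload 010011.
Concatenate: 0100101001010011 = 0x4A53 (16 bits → U+4A53).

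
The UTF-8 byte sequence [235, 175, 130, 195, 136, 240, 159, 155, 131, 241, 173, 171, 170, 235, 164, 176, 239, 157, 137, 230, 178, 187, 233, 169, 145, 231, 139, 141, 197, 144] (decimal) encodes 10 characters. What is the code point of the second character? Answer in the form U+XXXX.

Offset 0: leading byte 0xEB = 11101011 → 3-byte char #1 = EB AF 82.
Offset 3: leading byte 0xC3 = 11000011 → 2-byte char #2 = C3 88.
Leading byte 0xC3 = 11000011 matches 110xxxxx → 2-byte sequence.
Byte 1: 0xC3 = 11000011, payload 00011 (5 bits).
Byte 2: 0x88 = 10001000 (10xxxxxx ✓), payload 001000.
Concatenate: 00011001000 = 0xC8 (11 bits → U+00C8).

U+00C8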